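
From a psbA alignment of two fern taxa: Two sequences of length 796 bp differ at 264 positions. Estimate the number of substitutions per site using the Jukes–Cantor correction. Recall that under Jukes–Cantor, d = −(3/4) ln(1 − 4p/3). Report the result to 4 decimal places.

p = 264/796 ≈ 0.331658.
d = −(3/4) ln(1 − 4p/3) = −0.75 ln(1 − 0.442211) = −0.75 ln(0.557789)
  = −0.75 × (-0.583775) = 0.437831 substitutions/site.

0.4378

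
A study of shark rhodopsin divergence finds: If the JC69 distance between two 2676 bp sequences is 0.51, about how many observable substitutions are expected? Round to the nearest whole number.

Invert JC69: p = (3/4)(1 − e^(−4d/3)) = 0.75 × (1 − e^(-0.68)) = 0.75 × (1 − 0.506617) = 0.370037.
Expected differing sites = pL ≈ 0.370037 × 2676 = 990.219012 ≈ 990.

990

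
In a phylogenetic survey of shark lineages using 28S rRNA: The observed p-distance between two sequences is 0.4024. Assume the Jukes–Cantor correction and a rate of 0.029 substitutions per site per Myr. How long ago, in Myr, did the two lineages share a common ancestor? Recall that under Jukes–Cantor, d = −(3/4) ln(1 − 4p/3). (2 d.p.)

9.94

d = −(3/4) ln(1 − 4p/3) = −0.75 ln(1 − 0.536533) = −0.75 ln(0.463467)
  = −0.75 × (-0.769020) = 0.576765 substitutions/site.
Under a molecular clock d = 2μt, so t = d/(2μ) = 0.576765 / (2 × 0.029) = 9.94 Myr.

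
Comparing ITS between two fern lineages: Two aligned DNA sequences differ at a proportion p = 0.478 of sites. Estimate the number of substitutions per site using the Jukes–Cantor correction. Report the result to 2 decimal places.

0.76

d = −(3/4) ln(1 − 4p/3) = −0.75 ln(1 − 0.637333) = −0.75 ln(0.362667)
  = −0.75 × (-1.014270) = 0.760703 substitutions/site.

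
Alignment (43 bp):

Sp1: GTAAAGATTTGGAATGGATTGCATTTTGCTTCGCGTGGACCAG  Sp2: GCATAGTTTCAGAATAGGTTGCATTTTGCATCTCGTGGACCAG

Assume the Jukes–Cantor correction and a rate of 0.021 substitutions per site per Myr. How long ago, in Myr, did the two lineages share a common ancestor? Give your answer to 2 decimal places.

The sequences differ at 9 of 43 sites (2, 4, 7, 10, 11, 16, 18, 30, 33), so p = 9/43 ≈ 0.209302.
d = −(3/4) ln(1 − 4p/3) = −0.75 ln(1 − 0.279069) = −0.75 ln(0.720931)
  = −0.75 × (-0.327212) = 0.245409 substitutions/site.
Under a molecular clock d = 2μt, so t = d/(2μ) = 0.245409 / (2 × 0.021) = 5.84 Myr.

5.84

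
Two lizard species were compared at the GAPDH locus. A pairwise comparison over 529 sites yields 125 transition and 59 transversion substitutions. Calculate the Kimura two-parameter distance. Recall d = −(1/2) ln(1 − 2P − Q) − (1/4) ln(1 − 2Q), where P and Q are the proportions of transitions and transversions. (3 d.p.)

0.502

P = 125/529 ≈ 0.236295 and Q = 59/529 ≈ 0.111531.
Under the Kimura two-parameter model, d = −½ ln(1 − 2P − Q) − ¼ ln(1 − 2Q).
1 − 2P − Q = 0.415879, giving −½ ln(0.415879) = 0.438680.
1 − 2Q = 0.776938, giving −¼ ln(0.776938) = 0.063099.
d = 0.438680 + 0.063099 = 0.501779.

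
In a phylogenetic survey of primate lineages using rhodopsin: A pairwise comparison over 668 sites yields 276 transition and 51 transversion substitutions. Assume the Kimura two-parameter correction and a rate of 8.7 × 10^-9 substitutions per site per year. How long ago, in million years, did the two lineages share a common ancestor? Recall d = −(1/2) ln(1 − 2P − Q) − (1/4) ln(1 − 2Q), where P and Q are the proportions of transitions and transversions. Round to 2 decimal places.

P = 276/668 ≈ 0.413174 and Q = 51/668 ≈ 0.076347.
Under the Kimura two-parameter model, d = −½ ln(1 − 2P − Q) − ¼ ln(1 − 2Q).
1 − 2P − Q = 0.097305, giving −½ ln(0.097305) = 1.164952.
1 − 2Q = 0.847306, giving −¼ ln(0.847306) = 0.041423.
d = 1.164952 + 0.041423 = 1.206375.
Under a molecular clock d = 2μt, so t = d/(2μ) = 1.206375 / (2 × 8.7 × 10^-9) = 69.33 million years.

69.33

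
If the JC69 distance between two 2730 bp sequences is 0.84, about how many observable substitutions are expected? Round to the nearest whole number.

1379

Invert JC69: p = (3/4)(1 − e^(−4d/3)) = 0.75 × (1 − e^(-1.12)) = 0.75 × (1 − 0.326280) = 0.505290.
Expected differing sites = pL ≈ 0.505290 × 2730 = 1379.4417 ≈ 1379.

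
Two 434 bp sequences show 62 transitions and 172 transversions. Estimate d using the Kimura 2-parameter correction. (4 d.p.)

P = 62/434 ≈ 0.142857 and Q = 172/434 ≈ 0.396313.
Under the Kimura two-parameter model, d = −½ ln(1 − 2P − Q) − ¼ ln(1 − 2Q).
1 − 2P − Q = 0.317973, giving −½ ln(0.317973) = 0.572894.
1 − 2Q = 0.207374, giving −¼ ln(0.207374) = 0.393308.
d = 0.572894 + 0.393308 = 0.966202.

0.9662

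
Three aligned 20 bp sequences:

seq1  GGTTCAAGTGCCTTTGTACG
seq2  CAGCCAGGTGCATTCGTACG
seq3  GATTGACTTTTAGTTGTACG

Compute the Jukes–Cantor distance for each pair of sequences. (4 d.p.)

d(seq1,seq2) = 0.4715, d(seq1,seq3) = 0.5716, d(seq2,seq3) = 0.8240

seq1–seq2: 7/20 sites differ → p = 0.35, d = −0.75 ln(1 − 0.466667) = 0.471457 ≈ 0.4715.
seq1–seq3: 8/20 sites differ → p = 0.4, d = −0.75 ln(1 − 0.533333) = 0.571605 ≈ 0.5716.
seq2–seq3: 10/20 sites differ → p = 0.5, d = −0.75 ln(1 − 0.666667) = 0.823960 ≈ 0.8240.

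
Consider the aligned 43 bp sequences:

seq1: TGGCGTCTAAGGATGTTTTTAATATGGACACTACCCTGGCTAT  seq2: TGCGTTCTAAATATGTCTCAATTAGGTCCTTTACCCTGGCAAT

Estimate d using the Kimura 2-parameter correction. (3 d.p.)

0.471

Of 43 sites, 4 differences are transitions and 11 are transversions, so P = 4/43 ≈ 0.093023 and Q = 11/43 ≈ 0.255814.
Under the Kimura two-parameter model, d = −½ ln(1 − 2P − Q) − ¼ ln(1 − 2Q).
1 − 2P − Q = 0.55814, giving −½ ln(0.55814) = 0.291573.
1 − 2Q = 0.488372, giving −¼ ln(0.488372) = 0.179169.
d = 0.291573 + 0.179169 = 0.470742.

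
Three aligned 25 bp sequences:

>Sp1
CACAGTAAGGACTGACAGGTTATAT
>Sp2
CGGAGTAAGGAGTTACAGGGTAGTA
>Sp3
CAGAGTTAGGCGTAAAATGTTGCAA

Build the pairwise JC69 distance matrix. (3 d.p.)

d(Sp1,Sp2) = 0.417, d(Sp1,Sp3) = 0.572, d(Sp2,Sp3) = 0.572

Sp1–Sp2: 8/25 sites differ → p = 0.32, d = −0.75 ln(1 − 0.426667) = 0.417216 ≈ 0.417.
Sp1–Sp3: 10/25 sites differ → p = 0.4, d = −0.75 ln(1 − 0.533333) = 0.571605 ≈ 0.572.
Sp2–Sp3: 10/25 sites differ → p = 0.4, d = −0.75 ln(1 − 0.533333) = 0.571605 ≈ 0.572.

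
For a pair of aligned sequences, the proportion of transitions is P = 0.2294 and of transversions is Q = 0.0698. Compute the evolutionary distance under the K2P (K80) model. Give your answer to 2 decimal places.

0.41

Under the Kimura two-parameter model, d = −½ ln(1 − 2P − Q) − ¼ ln(1 − 2Q).
1 − 2P − Q = 0.4714, giving −½ ln(0.4714) = 0.376024.
1 − 2Q = 0.8604, giving −¼ ln(0.8604) = 0.037589.
d = 0.376024 + 0.037589 = 0.413613.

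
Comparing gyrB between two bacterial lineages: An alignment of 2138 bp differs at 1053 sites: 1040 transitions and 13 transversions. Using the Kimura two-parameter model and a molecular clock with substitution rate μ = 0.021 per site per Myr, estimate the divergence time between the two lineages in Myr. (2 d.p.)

46.04

P = 1040/2138 ≈ 0.486436 and Q = 13/2138 ≈ 0.00608.
Under the Kimura two-parameter model, d = −½ ln(1 − 2P − Q) − ¼ ln(1 − 2Q).
1 − 2P − Q = 0.021048, giving −½ ln(0.021048) = 1.930475.
1 − 2Q = 0.98784, giving −¼ ln(0.98784) = 0.003059.
d = 1.930475 + 0.003059 = 1.933534.
Under a molecular clock d = 2μt, so t = d/(2μ) = 1.933534 / (2 × 0.021) = 46.04 Myr.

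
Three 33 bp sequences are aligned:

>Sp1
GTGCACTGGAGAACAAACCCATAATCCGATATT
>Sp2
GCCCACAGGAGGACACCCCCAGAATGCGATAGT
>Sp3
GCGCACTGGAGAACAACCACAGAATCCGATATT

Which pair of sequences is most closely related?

Sp1–Sp2: 9/33 differ, p = 0.273, d = 0.339.
Sp1–Sp3: 4/33 differ, p = 0.121, d = 0.132.
Sp2–Sp3: 7/33 differ, p = 0.212, d = 0.249.
The smallest distance is between Sp1 and Sp3.

Sp1 and Sp3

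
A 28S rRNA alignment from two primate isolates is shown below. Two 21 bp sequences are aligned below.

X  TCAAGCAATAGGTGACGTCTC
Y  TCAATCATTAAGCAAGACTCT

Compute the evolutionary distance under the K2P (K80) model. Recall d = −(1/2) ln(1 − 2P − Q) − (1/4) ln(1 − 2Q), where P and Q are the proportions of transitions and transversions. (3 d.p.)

1.260

Of 21 sites, 8 differences are transitions and 3 are transversions, so P = 8/21 ≈ 0.380952 and Q = 3/21 ≈ 0.142857.
Under the Kimura two-parameter model, d = −½ ln(1 − 2P − Q) − ¼ ln(1 − 2Q).
1 − 2P − Q = 0.095239, giving −½ ln(0.095239) = 1.175683.
1 − 2Q = 0.714286, giving −¼ ln(0.714286) = 0.084118.
d = 1.175683 + 0.084118 = 1.259801.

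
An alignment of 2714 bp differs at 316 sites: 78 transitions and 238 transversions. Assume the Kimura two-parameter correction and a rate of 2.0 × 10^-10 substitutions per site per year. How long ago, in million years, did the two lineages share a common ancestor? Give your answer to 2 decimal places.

P = 78/2714 ≈ 0.02874 and Q = 238/2714 ≈ 0.087693.
Under the Kimura two-parameter model, d = −½ ln(1 − 2P − Q) − ¼ ln(1 − 2Q).
1 − 2P − Q = 0.854827, giving −½ ln(0.854827) = 0.078428.
1 − 2Q = 0.824614, giving −¼ ln(0.824614) = 0.048210.
d = 0.078428 + 0.048210 = 0.126638.
Under a molecular clock d = 2μt, so t = d/(2μ) = 0.126638 / (2 × 2.0 × 10^-10) = 316.60 million years.

316.60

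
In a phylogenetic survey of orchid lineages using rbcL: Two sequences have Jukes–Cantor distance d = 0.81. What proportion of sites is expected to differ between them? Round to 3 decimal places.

p = (3/4)(1 − e^(−4d/3)) = 0.75 × (1 − e^(-1.08)) = 0.75 × (1 − 0.339596) = 0.495303.

0.495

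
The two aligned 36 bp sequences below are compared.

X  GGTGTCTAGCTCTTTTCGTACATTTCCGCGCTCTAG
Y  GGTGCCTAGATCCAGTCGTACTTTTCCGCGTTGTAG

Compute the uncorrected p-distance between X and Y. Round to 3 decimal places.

The sequences differ at 8 of 36 positions (sites 5, 10, 13, 14, 15, 22, 31, 33).
p = 8/36 = 0.222222… ≈ 0.222 (to 3 d.p.).

0.222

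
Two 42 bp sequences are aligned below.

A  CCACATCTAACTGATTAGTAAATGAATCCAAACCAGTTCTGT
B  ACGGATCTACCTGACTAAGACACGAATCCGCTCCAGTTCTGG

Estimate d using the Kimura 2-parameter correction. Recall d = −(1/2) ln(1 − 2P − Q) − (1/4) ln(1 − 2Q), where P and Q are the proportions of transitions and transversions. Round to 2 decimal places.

Of 42 sites, 5 differences are transitions and 8 are transversions, so P = 5/42 ≈ 0.119048 and Q = 8/42 ≈ 0.190476.
Under the Kimura two-parameter model, d = −½ ln(1 − 2P − Q) − ¼ ln(1 − 2Q).
1 − 2P − Q = 0.571428, giving −½ ln(0.571428) = 0.279808.
1 − 2Q = 0.619048, giving −¼ ln(0.619048) = 0.119893.
d = 0.279808 + 0.119893 = 0.399701.

0.40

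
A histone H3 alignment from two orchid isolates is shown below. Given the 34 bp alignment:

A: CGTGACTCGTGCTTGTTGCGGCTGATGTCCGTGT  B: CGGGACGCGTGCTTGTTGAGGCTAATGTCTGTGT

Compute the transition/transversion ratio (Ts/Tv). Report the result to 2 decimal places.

0.67

Transitions are A↔G and C↔T; transversions are all other mismatches.
Transitions: 2. Transversions: 3.
R = 2/3 = 0.666666… ≈ 0.67 (to 2 d.p.).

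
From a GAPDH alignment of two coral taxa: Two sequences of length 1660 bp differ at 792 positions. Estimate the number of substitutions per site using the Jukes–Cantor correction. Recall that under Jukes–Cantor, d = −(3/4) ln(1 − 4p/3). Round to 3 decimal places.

p = 792/1660 ≈ 0.477108.
d = −(3/4) ln(1 − 4p/3) = −0.75 ln(1 − 0.636144) = −0.75 ln(0.363856)
  = −0.75 × (-1.010997) = 0.758248 substitutions/site.

0.758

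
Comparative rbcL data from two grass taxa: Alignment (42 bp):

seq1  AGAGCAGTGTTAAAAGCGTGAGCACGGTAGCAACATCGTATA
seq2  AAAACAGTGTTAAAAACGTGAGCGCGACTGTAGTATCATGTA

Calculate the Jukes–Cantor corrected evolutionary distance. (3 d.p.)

0.360

The sequences differ at 12 of 42 sites, so p = 12/42 ≈ 0.285714.
d = −(3/4) ln(1 − 4p/3) = −0.75 ln(1 − 0.380952) = −0.75 ln(0.619048)
  = −0.75 × (-0.479572) = 0.359679 substitutions/site.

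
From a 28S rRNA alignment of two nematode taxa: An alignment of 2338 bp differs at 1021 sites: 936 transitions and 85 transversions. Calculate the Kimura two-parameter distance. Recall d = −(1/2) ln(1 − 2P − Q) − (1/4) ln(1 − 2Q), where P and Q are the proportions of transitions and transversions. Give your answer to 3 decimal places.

0.926

P = 936/2338 ≈ 0.400342 and Q = 85/2338 ≈ 0.036356.
Under the Kimura two-parameter model, d = −½ ln(1 − 2P − Q) − ¼ ln(1 − 2Q).
1 − 2P − Q = 0.16296, giving −½ ln(0.16296) = 0.907125.
1 − 2Q = 0.927288, giving −¼ ln(0.927288) = 0.018873.
d = 0.907125 + 0.018873 = 0.925998.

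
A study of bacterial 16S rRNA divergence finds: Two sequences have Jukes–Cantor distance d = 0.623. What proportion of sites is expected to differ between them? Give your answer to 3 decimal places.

p = (3/4)(1 − e^(−4d/3)) = 0.75 × (1 − e^(-0.830667)) = 0.75 × (1 − 0.435759) = 0.423181.

0.423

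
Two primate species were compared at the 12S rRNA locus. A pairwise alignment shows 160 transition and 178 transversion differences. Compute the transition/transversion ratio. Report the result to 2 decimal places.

0.90

R = 160/178 = 0.898876… ≈ 0.90 (to 2 d.p.).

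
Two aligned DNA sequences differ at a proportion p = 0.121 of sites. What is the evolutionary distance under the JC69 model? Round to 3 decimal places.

d = −(3/4) ln(1 − 4p/3) = −0.75 ln(1 − 0.161333) = −0.75 ln(0.838667)
  = −0.75 × (-0.175942) = 0.131957 substitutions/site.

0.132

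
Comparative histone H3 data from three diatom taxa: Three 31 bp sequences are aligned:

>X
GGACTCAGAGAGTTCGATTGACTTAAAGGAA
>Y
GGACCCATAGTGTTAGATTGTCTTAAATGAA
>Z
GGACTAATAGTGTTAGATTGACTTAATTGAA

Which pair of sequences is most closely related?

Y and Z

X–Y: 6/31 differ, p = 0.194, d = 0.224.
X–Z: 6/31 differ, p = 0.194, d = 0.224.
Y–Z: 4/31 differ, p = 0.129, d = 0.142.
The smallest distance is between Y and Z.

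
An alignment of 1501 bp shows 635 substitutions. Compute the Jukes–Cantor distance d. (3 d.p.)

0.623

p = 635/1501 ≈ 0.423051.
d = −(3/4) ln(1 − 4p/3) = −0.75 ln(1 − 0.564068) = −0.75 ln(0.435932)
  = −0.75 × (-0.830269) = 0.622702 substitutions/site.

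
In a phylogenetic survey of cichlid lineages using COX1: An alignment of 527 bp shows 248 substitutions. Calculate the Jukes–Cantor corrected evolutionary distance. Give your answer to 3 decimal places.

p = 248/527 ≈ 0.470588.
d = −(3/4) ln(1 − 4p/3) = −0.75 ln(1 − 0.627451) = −0.75 ln(0.372549)
  = −0.75 × (-0.987387) = 0.740540 substitutions/site.

0.741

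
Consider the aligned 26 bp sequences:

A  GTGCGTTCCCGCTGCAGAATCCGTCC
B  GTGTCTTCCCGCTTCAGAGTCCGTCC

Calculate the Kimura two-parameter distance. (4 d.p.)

Of 26 sites, 2 differences are transitions and 2 are transversions, so P = 2/26 ≈ 0.076923 and Q = 2/26 ≈ 0.076923.
Under the Kimura two-parameter model, d = −½ ln(1 − 2P − Q) − ¼ ln(1 − 2Q).
1 − 2P − Q = 0.769231, giving −½ ln(0.769231) = 0.131182.
1 − 2Q = 0.846154, giving −¼ ln(0.846154) = 0.041763.
d = 0.131182 + 0.041763 = 0.172945.

0.1729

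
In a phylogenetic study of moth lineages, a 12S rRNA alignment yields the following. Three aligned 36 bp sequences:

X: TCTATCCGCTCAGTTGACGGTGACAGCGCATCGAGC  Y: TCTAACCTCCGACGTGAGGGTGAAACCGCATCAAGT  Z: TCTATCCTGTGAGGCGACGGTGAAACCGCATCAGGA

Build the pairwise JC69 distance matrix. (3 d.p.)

X–Y: 11/36 sites differ → p ≈ 0.305556, d = −0.75 ln(1 − 0.407408) = 0.392437 ≈ 0.392.
X–Z: 10/36 sites differ → p ≈ 0.277778, d = −0.75 ln(1 − 0.370371) = 0.346968 ≈ 0.347.
Y–Z: 8/36 sites differ → p ≈ 0.222222, d = −0.75 ln(1 − 0.296296) = 0.263548 ≈ 0.264.

d(X,Y) = 0.392, d(X,Z) = 0.347, d(Y,Z) = 0.264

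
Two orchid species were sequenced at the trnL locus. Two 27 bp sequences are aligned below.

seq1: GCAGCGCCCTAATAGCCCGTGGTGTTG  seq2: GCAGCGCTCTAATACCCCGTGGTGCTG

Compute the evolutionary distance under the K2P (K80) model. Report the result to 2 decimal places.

Of 27 sites, 2 differences are transitions and 1 are transversions, so P = 2/27 ≈ 0.074074 and Q = 1/27 ≈ 0.037037.
Under the Kimura two-parameter model, d = −½ ln(1 − 2P − Q) − ¼ ln(1 − 2Q).
1 − 2P − Q = 0.814815, giving −½ ln(0.814815) = 0.102397.
1 − 2Q = 0.925926, giving −¼ ln(0.925926) = 0.019240.
d = 0.102397 + 0.019240 = 0.121637.

0.12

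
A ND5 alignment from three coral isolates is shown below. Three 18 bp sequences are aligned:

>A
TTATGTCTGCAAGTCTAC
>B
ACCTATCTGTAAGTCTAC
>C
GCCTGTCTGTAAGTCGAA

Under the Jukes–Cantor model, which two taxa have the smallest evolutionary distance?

B and C

A–B: 5/18 differ, p = 0.278, d = 0.347.
A–C: 6/18 differ, p = 0.333, d = 0.441.
B–C: 4/18 differ, p = 0.222, d = 0.264.
The smallest distance is between B and C.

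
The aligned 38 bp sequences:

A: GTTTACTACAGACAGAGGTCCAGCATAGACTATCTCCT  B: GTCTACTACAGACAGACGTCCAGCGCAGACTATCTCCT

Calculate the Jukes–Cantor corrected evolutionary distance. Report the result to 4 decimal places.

The sequences differ at 4 of 38 sites (3, 17, 25, 26), so p = 4/38 ≈ 0.105263.
d = −(3/4) ln(1 − 4p/3) = −0.75 ln(1 − 0.140351) = −0.75 ln(0.859649)
  = −0.75 × (-0.151231) = 0.113423 substitutions/site.

0.1134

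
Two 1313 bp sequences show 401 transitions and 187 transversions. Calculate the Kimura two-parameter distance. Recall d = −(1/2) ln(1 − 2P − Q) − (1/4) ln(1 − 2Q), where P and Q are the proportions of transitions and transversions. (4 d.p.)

0.7835

P = 401/1313 ≈ 0.305407 and Q = 187/1313 ≈ 0.142422.
Under the Kimura two-parameter model, d = −½ ln(1 − 2P − Q) − ¼ ln(1 − 2Q).
1 − 2P − Q = 0.246764, giving −½ ln(0.246764) = 0.699661.
1 − 2Q = 0.715156, giving −¼ ln(0.715156) = 0.083814.
d = 0.699661 + 0.083814 = 0.783475.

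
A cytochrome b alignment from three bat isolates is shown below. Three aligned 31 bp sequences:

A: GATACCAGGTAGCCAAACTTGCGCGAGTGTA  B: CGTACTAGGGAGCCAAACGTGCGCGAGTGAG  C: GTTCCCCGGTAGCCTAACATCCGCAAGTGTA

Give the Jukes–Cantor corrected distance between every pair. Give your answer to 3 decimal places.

A–B: 7/31 sites differ → p ≈ 0.225806, d = −0.75 ln(1 − 0.301075) = 0.268659 ≈ 0.269.
A–C: 7/31 sites differ → p ≈ 0.225806, d = −0.75 ln(1 − 0.301075) = 0.268659 ≈ 0.269.
B–C: 12/31 sites differ → p ≈ 0.387097, d = −0.75 ln(1 − 0.516129) = 0.544453 ≈ 0.544.

d(A,B) = 0.269, d(A,C) = 0.269, d(B,C) = 0.544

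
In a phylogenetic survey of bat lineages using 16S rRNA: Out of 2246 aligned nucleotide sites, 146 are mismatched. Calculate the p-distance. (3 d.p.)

p = 146/2246 = 0.065004… ≈ 0.065 (to 3 d.p.).

0.065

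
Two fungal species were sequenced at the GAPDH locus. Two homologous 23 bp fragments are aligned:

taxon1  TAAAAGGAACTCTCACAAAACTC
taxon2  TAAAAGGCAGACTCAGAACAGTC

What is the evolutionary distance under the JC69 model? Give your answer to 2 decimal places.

The sequences differ at 6 of 23 sites (8, 10, 11, 16, 19, 21), so p = 6/23 ≈ 0.26087.
d = −(3/4) ln(1 − 4p/3) = −0.75 ln(1 − 0.347827) = −0.75 ln(0.652173)
  = −0.75 × (-0.427445) = 0.320584 substitutions/site.

0.32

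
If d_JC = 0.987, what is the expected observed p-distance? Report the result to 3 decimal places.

p = (3/4)(1 − e^(−4d/3)) = 0.75 × (1 − e^(-1.316)) = 0.75 × (1 − 0.268206) = 0.548846.

0.549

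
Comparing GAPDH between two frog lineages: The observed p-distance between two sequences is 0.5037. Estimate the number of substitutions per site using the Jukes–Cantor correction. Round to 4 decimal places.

d = −(3/4) ln(1 − 4p/3) = −0.75 ln(1 − 0.6716) = −0.75 ln(0.3284)
  = −0.75 × (-1.113523) = 0.835142 substitutions/site.

0.8351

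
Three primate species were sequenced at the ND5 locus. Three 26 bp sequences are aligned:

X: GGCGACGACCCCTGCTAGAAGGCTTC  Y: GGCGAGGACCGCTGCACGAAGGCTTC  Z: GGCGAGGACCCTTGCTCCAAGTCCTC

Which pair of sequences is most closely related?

X–Y: 4/26 differ, p = 0.154, d = 0.172.
X–Z: 6/26 differ, p = 0.231, d = 0.276.
Y–Z: 6/26 differ, p = 0.231, d = 0.276.
The smallest distance is between X and Y.

X and Y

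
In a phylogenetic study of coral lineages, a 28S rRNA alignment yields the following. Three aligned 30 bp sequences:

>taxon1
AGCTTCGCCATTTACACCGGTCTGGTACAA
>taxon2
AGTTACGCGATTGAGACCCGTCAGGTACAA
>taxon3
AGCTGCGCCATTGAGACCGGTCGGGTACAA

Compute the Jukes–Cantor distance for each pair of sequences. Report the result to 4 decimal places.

taxon1–taxon2: 7/30 sites differ → p ≈ 0.233333, d = −0.75 ln(1 − 0.311111) = 0.279506 ≈ 0.2795.
taxon1–taxon3: 4/30 sites differ → p ≈ 0.133333, d = −0.75 ln(1 − 0.177777) = 0.146808 ≈ 0.1468.
taxon2–taxon3: 5/30 sites differ → p ≈ 0.166667, d = −0.75 ln(1 − 0.222223) = 0.188487 ≈ 0.1885.

d(taxon1,taxon2) = 0.2795, d(taxon1,taxon3) = 0.1468, d(taxon2,taxon3) = 0.1885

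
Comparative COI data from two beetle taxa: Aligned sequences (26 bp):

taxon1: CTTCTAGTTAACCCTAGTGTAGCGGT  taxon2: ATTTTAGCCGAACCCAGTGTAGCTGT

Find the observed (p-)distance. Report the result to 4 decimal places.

The sequences differ at 8 of 26 positions (sites 1, 4, 8, 9, 10, 12, 15, 24).
p = 8/26 = 0.307692… ≈ 0.3077 (to 4 d.p.).

0.3077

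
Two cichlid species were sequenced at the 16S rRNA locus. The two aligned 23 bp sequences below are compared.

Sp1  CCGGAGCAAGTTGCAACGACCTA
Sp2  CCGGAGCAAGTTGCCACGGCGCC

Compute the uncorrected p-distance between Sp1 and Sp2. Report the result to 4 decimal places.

0.2174

The sequences differ at 5 of 23 positions (sites 15, 19, 21, 22, 23).
p = 5/23 = 0.217391… ≈ 0.2174 (to 4 d.p.).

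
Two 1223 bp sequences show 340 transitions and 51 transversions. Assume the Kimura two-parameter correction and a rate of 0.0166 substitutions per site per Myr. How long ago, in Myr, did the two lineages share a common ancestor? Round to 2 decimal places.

14.37

P = 340/1223 ≈ 0.278005 and Q = 51/1223 ≈ 0.041701.
Under the Kimura two-parameter model, d = −½ ln(1 − 2P − Q) − ¼ ln(1 − 2Q).
1 − 2P − Q = 0.402289, giving −½ ln(0.402289) = 0.455292.
1 − 2Q = 0.916598, giving −¼ ln(0.916598) = 0.021772.
d = 0.455292 + 0.021772 = 0.477064.
Under a molecular clock d = 2μt, so t = d/(2μ) = 0.477064 / (2 × 0.0166) = 14.37 Myr.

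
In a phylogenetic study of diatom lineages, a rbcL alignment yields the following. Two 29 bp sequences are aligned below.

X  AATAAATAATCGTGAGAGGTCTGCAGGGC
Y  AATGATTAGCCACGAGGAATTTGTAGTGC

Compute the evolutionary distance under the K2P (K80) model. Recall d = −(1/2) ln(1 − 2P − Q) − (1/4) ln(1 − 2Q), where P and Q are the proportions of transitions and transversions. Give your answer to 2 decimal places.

0.75

Of 29 sites, 10 differences are transitions and 2 are transversions, so P = 10/29 ≈ 0.344828 and Q = 2/29 ≈ 0.068966.
Under the Kimura two-parameter model, d = −½ ln(1 − 2P − Q) − ¼ ln(1 − 2Q).
1 − 2P − Q = 0.241378, giving −½ ln(0.241378) = 0.710696.
1 − 2Q = 0.862068, giving −¼ ln(0.862068) = 0.037105.
d = 0.710696 + 0.037105 = 0.747801.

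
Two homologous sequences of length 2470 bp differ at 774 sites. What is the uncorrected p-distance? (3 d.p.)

0.313

p = 774/2470 = 0.313360… ≈ 0.313 (to 3 d.p.).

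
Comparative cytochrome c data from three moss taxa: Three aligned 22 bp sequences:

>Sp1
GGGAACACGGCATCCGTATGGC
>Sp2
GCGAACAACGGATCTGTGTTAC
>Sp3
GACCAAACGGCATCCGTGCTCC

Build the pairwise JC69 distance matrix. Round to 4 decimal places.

d(Sp1,Sp2) = 0.4975, d(Sp1,Sp3) = 0.4975, d(Sp2,Sp3) = 0.6987

Sp1–Sp2: 8/22 sites differ → p ≈ 0.363636, d = −0.75 ln(1 − 0.484848) = 0.497470 ≈ 0.4975.
Sp1–Sp3: 8/22 sites differ → p ≈ 0.363636, d = −0.75 ln(1 − 0.484848) = 0.497470 ≈ 0.4975.
Sp2–Sp3: 10/22 sites differ → p ≈ 0.454545, d = −0.75 ln(1 − 0.60606) = 0.698667 ≈ 0.6987.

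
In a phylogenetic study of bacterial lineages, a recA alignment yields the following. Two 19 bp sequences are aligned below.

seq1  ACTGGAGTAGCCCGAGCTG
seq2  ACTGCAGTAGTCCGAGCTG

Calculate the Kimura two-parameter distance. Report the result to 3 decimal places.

Of 19 sites, 1 differences are transitions and 1 are transversions, so P = 1/19 ≈ 0.052632 and Q = 1/19 ≈ 0.052632.
Under the Kimura two-parameter model, d = −½ ln(1 − 2P − Q) − ¼ ln(1 − 2Q).
1 − 2P − Q = 0.842104, giving −½ ln(0.842104) = 0.085926.
1 − 2Q = 0.894736, giving −¼ ln(0.894736) = 0.027807.
d = 0.085926 + 0.027807 = 0.113733.

0.114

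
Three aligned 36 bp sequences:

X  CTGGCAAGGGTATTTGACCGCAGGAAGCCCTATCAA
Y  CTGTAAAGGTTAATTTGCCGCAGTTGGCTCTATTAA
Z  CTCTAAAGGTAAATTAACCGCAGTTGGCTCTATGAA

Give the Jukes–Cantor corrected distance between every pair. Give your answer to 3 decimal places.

d(X,Y) = 0.392, d(X,Z) = 0.441, d(Y,Z) = 0.154

X–Y: 11/36 sites differ → p ≈ 0.305556, d = −0.75 ln(1 − 0.407408) = 0.392437 ≈ 0.392.
X–Z: 12/36 sites differ → p ≈ 0.333333, d = −0.75 ln(1 − 0.444444) = 0.440839 ≈ 0.441.
Y–Z: 5/36 sites differ → p ≈ 0.138889, d = −0.75 ln(1 − 0.185185) = 0.153596 ≈ 0.154.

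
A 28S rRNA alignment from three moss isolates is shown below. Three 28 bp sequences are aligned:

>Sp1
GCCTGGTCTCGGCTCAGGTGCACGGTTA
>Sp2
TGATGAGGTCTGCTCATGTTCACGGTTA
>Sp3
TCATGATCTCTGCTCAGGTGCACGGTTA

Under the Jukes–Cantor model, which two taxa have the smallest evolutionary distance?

Sp1 and Sp3

Sp1–Sp2: 9/28 differ, p = 0.321, d = 0.420.
Sp1–Sp3: 4/28 differ, p = 0.143, d = 0.158.
Sp2–Sp3: 5/28 differ, p = 0.179, d = 0.204.
The smallest distance is between Sp1 and Sp3.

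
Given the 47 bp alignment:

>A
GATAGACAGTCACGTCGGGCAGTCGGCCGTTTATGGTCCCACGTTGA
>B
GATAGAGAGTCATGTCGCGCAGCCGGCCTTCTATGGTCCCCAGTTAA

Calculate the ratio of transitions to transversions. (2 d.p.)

0.80

Transitions are A↔G and C↔T; transversions are all other mismatches.
Transitions: 4. Transversions: 5.
R = 4/5 = 0.80.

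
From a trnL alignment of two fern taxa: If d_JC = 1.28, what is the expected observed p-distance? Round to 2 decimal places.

p = (3/4)(1 − e^(−4d/3)) = 0.75 × (1 − e^(-1.706667)) = 0.75 × (1 − 0.181470) = 0.613898.

0.61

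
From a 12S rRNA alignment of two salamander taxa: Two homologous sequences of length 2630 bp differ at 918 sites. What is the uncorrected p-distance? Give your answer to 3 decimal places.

p = 918/2630 = 0.349049… ≈ 0.349 (to 3 d.p.).

0.349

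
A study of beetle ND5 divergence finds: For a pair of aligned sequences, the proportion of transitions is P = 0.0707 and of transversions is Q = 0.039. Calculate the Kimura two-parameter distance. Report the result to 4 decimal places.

Under the Kimura two-parameter model, d = −½ ln(1 − 2P − Q) − ¼ ln(1 − 2Q).
1 − 2P − Q = 0.8196, giving −½ ln(0.8196) = 0.099469.
1 − 2Q = 0.922, giving −¼ ln(0.922) = 0.020303.
d = 0.099469 + 0.020303 = 0.119772.

0.1198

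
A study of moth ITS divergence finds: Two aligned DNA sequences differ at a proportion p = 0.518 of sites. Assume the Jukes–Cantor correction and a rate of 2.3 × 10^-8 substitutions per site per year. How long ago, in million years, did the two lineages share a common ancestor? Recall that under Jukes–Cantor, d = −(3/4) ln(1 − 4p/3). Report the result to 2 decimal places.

d = −(3/4) ln(1 − 4p/3) = −0.75 ln(1 − 0.690667) = −0.75 ln(0.309333)
  = −0.75 × (-1.173337) = 0.880003 substitutions/site.
Under a molecular clock d = 2μt, so t = d/(2μ) = 0.880003 / (2 × 2.3 × 10^-8) = 19.13 million years.

19.13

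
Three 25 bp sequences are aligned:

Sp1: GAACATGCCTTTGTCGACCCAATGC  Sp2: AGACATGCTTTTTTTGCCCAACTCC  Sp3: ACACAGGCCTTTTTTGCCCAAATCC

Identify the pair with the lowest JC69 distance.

Sp1–Sp2: 9/25 differ, p = 0.360, d = 0.490.
Sp1–Sp3: 8/25 differ, p = 0.320, d = 0.417.
Sp2–Sp3: 4/25 differ, p = 0.160, d = 0.180.
The smallest distance is between Sp2 and Sp3.

Sp2 and Sp3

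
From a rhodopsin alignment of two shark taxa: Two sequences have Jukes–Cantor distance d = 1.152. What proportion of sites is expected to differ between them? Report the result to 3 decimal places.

p = (3/4)(1 − e^(−4d/3)) = 0.75 × (1 − e^(-1.536)) = 0.75 × (1 − 0.215240) = 0.588570.

0.589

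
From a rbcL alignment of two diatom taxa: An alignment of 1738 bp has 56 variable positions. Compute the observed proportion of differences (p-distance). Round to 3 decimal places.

0.032

p = 56/1738 = 0.032220… ≈ 0.032 (to 3 d.p.).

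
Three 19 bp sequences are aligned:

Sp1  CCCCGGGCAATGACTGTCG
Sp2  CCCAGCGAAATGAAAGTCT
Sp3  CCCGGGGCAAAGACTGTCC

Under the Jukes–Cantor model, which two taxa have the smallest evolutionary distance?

Sp1–Sp2: 6/19 differ, p = 0.316, d = 0.410.
Sp1–Sp3: 3/19 differ, p = 0.158, d = 0.177.
Sp2–Sp3: 7/19 differ, p = 0.368, d = 0.507.
The smallest distance is between Sp1 and Sp3.

Sp1 and Sp3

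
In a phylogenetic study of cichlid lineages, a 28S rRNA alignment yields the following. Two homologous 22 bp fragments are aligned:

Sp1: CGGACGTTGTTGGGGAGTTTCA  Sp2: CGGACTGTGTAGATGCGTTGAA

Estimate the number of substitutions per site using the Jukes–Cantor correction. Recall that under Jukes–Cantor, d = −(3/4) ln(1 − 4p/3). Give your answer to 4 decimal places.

The sequences differ at 8 of 22 sites (6, 7, 11, 13, 14, 16, 20, 21), so p = 8/22 ≈ 0.363636.
d = −(3/4) ln(1 − 4p/3) = −0.75 ln(1 − 0.484848) = −0.75 ln(0.515152)
  = −0.75 × (-0.663293) = 0.497470 substitutions/site.

0.4975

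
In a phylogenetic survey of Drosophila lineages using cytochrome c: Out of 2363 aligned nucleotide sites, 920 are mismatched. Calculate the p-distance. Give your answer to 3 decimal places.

0.389

p = 920/2363 = 0.389335… ≈ 0.389 (to 3 d.p.).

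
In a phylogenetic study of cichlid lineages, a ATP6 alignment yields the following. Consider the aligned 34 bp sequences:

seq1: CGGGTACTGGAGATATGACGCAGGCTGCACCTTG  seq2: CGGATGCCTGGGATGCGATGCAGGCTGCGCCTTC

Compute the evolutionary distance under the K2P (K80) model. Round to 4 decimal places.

0.4082

Of 34 sites, 8 differences are transitions and 2 are transversions, so P = 8/34 ≈ 0.235294 and Q = 2/34 ≈ 0.058824.
Under the Kimura two-parameter model, d = −½ ln(1 − 2P − Q) − ¼ ln(1 − 2Q).
1 − 2P − Q = 0.470588, giving −½ ln(0.470588) = 0.376886.
1 − 2Q = 0.882352, giving −¼ ln(0.882352) = 0.031291.
d = 0.376886 + 0.031291 = 0.408177.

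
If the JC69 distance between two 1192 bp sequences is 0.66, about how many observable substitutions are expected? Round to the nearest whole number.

Invert JC69: p = (3/4)(1 − e^(−4d/3)) = 0.75 × (1 − e^(-0.88)) = 0.75 × (1 − 0.414783) = 0.438913.
Expected differing sites = pL ≈ 0.438913 × 1192 = 523.184296 ≈ 523.

523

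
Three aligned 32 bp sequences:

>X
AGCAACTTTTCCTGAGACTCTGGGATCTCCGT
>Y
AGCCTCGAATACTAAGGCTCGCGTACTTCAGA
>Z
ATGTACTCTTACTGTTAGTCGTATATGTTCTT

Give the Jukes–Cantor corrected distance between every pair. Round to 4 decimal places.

X–Y: 15/32 sites differ → p = 0.46875, d = −0.75 ln(1 − 0.625) = 0.735622 ≈ 0.7356.
X–Z: 15/32 sites differ → p = 0.46875, d = −0.75 ln(1 − 0.625) = 0.735622 ≈ 0.7356.
Y–Z: 20/32 sites differ → p = 0.625, d = −0.75 ln(1 − 0.833333) = 1.343818 ≈ 1.3438.

d(X,Y) = 0.7356, d(X,Z) = 0.7356, d(Y,Z) = 1.3438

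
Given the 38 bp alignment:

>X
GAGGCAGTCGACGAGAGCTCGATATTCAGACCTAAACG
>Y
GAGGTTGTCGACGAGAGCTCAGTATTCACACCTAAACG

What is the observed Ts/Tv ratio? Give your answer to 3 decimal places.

Transitions are A↔G and C↔T; transversions are all other mismatches.
Transitions: 3. Transversions: 2.
R = 3/2 = 1.500.

1.500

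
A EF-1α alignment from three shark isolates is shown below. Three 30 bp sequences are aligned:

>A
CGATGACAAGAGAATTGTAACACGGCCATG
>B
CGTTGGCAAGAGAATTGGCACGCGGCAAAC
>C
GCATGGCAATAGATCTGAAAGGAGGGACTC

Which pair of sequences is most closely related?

A and B

A–B: 8/30 differ, p = 0.267, d = 0.330.
A–C: 14/30 differ, p = 0.467, d = 0.730.
B–C: 13/30 differ, p = 0.433, d = 0.647.
The smallest distance is between A and B.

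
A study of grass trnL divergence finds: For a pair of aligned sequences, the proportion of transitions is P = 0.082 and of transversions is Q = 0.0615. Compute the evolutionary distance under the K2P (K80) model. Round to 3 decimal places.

Under the Kimura two-parameter model, d = −½ ln(1 − 2P − Q) − ¼ ln(1 − 2Q).
1 − 2P − Q = 0.7745, giving −½ ln(0.7745) = 0.127769.
1 − 2Q = 0.877, giving −¼ ln(0.877) = 0.032812.
d = 0.127769 + 0.032812 = 0.160581.

0.161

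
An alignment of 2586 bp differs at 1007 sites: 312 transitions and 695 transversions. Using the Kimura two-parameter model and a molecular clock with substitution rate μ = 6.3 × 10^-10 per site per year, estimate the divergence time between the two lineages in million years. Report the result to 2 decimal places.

436.12

P = 312/2586 ≈ 0.12065 and Q = 695/2586 ≈ 0.268755.
Under the Kimura two-parameter model, d = −½ ln(1 − 2P − Q) − ¼ ln(1 − 2Q).
1 − 2P − Q = 0.489945, giving −½ ln(0.489945) = 0.356731.
1 − 2Q = 0.46249, giving −¼ ln(0.46249) = 0.192783.
d = 0.356731 + 0.192783 = 0.549514.
Under a molecular clock d = 2μt, so t = d/(2μ) = 0.549514 / (2 × 6.3 × 10^-10) = 436.12 million years.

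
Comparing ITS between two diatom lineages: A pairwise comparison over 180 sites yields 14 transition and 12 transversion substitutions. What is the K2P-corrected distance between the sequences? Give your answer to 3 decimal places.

0.161

P = 14/180 ≈ 0.077778 and Q = 12/180 ≈ 0.066667.
Under the Kimura two-parameter model, d = −½ ln(1 − 2P − Q) − ¼ ln(1 − 2Q).
1 − 2P − Q = 0.777777, giving −½ ln(0.777777) = 0.125658.
1 − 2Q = 0.866666, giving −¼ ln(0.866666) = 0.035775.
d = 0.125658 + 0.035775 = 0.161433.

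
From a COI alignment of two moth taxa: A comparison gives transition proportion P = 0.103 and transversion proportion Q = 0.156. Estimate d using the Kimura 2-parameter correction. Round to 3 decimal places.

Under the Kimura two-parameter model, d = −½ ln(1 − 2P − Q) − ¼ ln(1 − 2Q).
1 − 2P − Q = 0.638, giving −½ ln(0.638) = 0.224708.
1 − 2Q = 0.688, giving −¼ ln(0.688) = 0.093492.
d = 0.224708 + 0.093492 = 0.318200.

0.318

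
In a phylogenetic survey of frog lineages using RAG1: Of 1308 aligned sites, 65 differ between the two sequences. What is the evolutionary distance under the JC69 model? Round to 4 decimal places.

0.0514

p = 65/1308 ≈ 0.049694.
d = −(3/4) ln(1 − 4p/3) = −0.75 ln(1 − 0.066259) = −0.75 ln(0.933741)
  = −0.75 × (-0.068556) = 0.051417 substitutions/site.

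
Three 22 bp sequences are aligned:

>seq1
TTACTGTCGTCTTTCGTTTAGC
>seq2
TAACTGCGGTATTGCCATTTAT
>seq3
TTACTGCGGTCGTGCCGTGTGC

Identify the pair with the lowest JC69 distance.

seq1–seq2: 10/22 differ, p = 0.455, d = 0.699.
seq1–seq3: 8/22 differ, p = 0.364, d = 0.497.
seq2–seq3: 7/22 differ, p = 0.318, d = 0.414.
The smallest distance is between seq2 and seq3.

seq2 and seq3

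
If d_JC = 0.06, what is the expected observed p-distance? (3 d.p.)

p = (3/4)(1 − e^(−4d/3)) = 0.75 × (1 − e^(-0.08)) = 0.75 × (1 − 0.923116) = 0.057663.

0.058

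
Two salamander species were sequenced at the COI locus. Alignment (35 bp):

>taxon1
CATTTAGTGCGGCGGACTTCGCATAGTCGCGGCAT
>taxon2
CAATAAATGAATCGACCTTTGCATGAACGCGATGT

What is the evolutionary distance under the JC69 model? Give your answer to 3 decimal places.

0.635

The sequences differ at 15 of 35 sites, so p = 15/35 ≈ 0.428571.
d = −(3/4) ln(1 − 4p/3) = −0.75 ln(1 − 0.571428) = −0.75 ln(0.428572)
  = −0.75 × (-0.847297) = 0.635473 substitutions/site.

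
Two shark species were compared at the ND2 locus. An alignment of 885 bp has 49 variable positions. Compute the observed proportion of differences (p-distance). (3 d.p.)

0.055

p = 49/885 = 0.055367… ≈ 0.055 (to 3 d.p.).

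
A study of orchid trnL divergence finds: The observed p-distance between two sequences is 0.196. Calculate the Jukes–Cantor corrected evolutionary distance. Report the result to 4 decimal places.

0.2272

d = −(3/4) ln(1 − 4p/3) = −0.75 ln(1 − 0.261333) = −0.75 ln(0.738667)
  = −0.75 × (-0.302908) = 0.227181 substitutions/site.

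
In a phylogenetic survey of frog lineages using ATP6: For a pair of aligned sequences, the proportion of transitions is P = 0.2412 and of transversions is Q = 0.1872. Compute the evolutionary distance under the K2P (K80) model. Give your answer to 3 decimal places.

Under the Kimura two-parameter model, d = −½ ln(1 − 2P − Q) − ¼ ln(1 − 2Q).
1 − 2P − Q = 0.3304, giving −½ ln(0.3304) = 0.553726.
1 − 2Q = 0.6256, giving −¼ ln(0.6256) = 0.117261.
d = 0.553726 + 0.117261 = 0.670987.

0.671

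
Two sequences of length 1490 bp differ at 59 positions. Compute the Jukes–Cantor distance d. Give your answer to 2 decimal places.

p = 59/1490 ≈ 0.039597.
d = −(3/4) ln(1 − 4p/3) = −0.75 ln(1 − 0.052796) = −0.75 ln(0.947204)
  = −0.75 × (-0.054241) = 0.040681 substitutions/site.

0.04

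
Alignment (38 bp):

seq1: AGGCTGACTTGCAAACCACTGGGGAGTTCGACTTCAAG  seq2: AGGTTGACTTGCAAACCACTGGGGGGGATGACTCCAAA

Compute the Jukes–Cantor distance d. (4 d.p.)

The sequences differ at 7 of 38 sites (4, 25, 27, 28, 29, 34, 38), so p = 7/38 ≈ 0.184211.
d = −(3/4) ln(1 − 4p/3) = −0.75 ln(1 − 0.245615) = −0.75 ln(0.754385)
  = −0.75 × (-0.281852) = 0.211389 substitutions/site.

0.2114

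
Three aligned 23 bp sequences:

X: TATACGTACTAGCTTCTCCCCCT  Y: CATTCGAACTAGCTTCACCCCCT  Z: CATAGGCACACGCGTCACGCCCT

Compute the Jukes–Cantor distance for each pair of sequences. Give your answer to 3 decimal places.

d(X,Y) = 0.198, d(X,Z) = 0.467, d(Y,Z) = 0.390

X–Y: 4/23 sites differ → p ≈ 0.173913, d = −0.75 ln(1 − 0.231884) = 0.197861 ≈ 0.198.
X–Z: 8/23 sites differ → p ≈ 0.347826, d = −0.75 ln(1 − 0.463768) = 0.467391 ≈ 0.467.
Y–Z: 7/23 sites differ → p ≈ 0.304348, d = −0.75 ln(1 − 0.405797) = 0.390401 ≈ 0.390.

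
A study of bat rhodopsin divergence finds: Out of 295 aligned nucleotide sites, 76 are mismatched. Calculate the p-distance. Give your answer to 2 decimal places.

0.26

p = 76/295 = 0.257627… ≈ 0.26 (to 2 d.p.).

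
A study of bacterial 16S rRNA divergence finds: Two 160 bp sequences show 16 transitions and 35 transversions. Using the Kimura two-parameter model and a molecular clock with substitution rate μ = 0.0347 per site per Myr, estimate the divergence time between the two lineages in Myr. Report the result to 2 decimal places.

5.98

P = 16/160 = 0.1 and Q = 35/160 = 0.21875.
Under the Kimura two-parameter model, d = −½ ln(1 − 2P − Q) − ¼ ln(1 − 2Q).
1 − 2P − Q = 0.58125, giving −½ ln(0.58125) = 0.271287.
1 − 2Q = 0.5625, giving −¼ ln(0.5625) = 0.143841.
d = 0.271287 + 0.143841 = 0.415128.
Under a molecular clock d = 2μt, so t = d/(2μ) = 0.415128 / (2 × 0.0347) = 5.98 Myr.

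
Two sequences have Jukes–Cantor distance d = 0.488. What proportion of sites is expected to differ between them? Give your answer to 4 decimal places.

p = (3/4)(1 − e^(−4d/3)) = 0.75 × (1 − e^(-0.650667)) = 0.75 × (1 − 0.521698) = 0.358727.

0.3587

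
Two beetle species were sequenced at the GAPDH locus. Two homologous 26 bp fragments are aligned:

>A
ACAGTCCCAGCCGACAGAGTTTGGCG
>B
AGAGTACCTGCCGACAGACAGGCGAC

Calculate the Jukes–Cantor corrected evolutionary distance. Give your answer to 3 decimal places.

0.539

The sequences differ at 10 of 26 sites (2, 6, 9, 19, 20, 21, 22, 23, 25, 26), so p = 10/26 ≈ 0.384615.
d = −(3/4) ln(1 − 4p/3) = −0.75 ln(1 − 0.51282) = −0.75 ln(0.48718)
  = −0.75 × (-0.719122) = 0.539342 substitutions/site.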